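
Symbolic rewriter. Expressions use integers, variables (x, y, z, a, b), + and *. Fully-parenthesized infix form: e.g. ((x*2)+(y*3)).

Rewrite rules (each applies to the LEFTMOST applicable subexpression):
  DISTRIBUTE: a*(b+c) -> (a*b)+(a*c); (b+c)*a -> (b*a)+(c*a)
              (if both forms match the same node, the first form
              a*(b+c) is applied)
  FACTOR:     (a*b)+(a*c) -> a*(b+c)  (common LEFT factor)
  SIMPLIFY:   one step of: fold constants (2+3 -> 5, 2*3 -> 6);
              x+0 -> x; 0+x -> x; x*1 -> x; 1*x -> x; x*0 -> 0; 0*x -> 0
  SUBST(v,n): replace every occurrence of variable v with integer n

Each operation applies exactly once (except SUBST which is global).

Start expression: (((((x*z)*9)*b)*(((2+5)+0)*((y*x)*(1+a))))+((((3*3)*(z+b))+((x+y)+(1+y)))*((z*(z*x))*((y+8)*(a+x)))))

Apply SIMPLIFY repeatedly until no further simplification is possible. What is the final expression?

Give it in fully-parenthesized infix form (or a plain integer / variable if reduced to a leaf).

Start: (((((x*z)*9)*b)*(((2+5)+0)*((y*x)*(1+a))))+((((3*3)*(z+b))+((x+y)+(1+y)))*((z*(z*x))*((y+8)*(a+x)))))
Step 1: at LRL: ((2+5)+0) -> (2+5); overall: (((((x*z)*9)*b)*(((2+5)+0)*((y*x)*(1+a))))+((((3*3)*(z+b))+((x+y)+(1+y)))*((z*(z*x))*((y+8)*(a+x))))) -> (((((x*z)*9)*b)*((2+5)*((y*x)*(1+a))))+((((3*3)*(z+b))+((x+y)+(1+y)))*((z*(z*x))*((y+8)*(a+x)))))
Step 2: at LRL: (2+5) -> 7; overall: (((((x*z)*9)*b)*((2+5)*((y*x)*(1+a))))+((((3*3)*(z+b))+((x+y)+(1+y)))*((z*(z*x))*((y+8)*(a+x))))) -> (((((x*z)*9)*b)*(7*((y*x)*(1+a))))+((((3*3)*(z+b))+((x+y)+(1+y)))*((z*(z*x))*((y+8)*(a+x)))))
Step 3: at RLLL: (3*3) -> 9; overall: (((((x*z)*9)*b)*(7*((y*x)*(1+a))))+((((3*3)*(z+b))+((x+y)+(1+y)))*((z*(z*x))*((y+8)*(a+x))))) -> (((((x*z)*9)*b)*(7*((y*x)*(1+a))))+(((9*(z+b))+((x+y)+(1+y)))*((z*(z*x))*((y+8)*(a+x)))))
Fixed point: (((((x*z)*9)*b)*(7*((y*x)*(1+a))))+(((9*(z+b))+((x+y)+(1+y)))*((z*(z*x))*((y+8)*(a+x)))))

Answer: (((((x*z)*9)*b)*(7*((y*x)*(1+a))))+(((9*(z+b))+((x+y)+(1+y)))*((z*(z*x))*((y+8)*(a+x)))))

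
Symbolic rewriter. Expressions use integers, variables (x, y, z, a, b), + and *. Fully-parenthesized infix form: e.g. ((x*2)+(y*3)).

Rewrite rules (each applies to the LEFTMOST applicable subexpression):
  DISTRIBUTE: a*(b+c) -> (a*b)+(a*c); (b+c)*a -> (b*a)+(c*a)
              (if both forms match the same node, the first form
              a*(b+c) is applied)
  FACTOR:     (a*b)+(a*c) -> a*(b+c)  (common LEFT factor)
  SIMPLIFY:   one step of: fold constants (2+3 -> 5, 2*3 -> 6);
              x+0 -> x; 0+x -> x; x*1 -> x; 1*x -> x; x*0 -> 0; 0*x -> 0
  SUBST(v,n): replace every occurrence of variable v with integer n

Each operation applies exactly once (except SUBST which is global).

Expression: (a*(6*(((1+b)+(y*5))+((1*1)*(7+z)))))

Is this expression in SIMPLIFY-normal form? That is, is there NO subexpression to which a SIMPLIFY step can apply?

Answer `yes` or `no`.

Answer: no

Derivation:
Expression: (a*(6*(((1+b)+(y*5))+((1*1)*(7+z)))))
Scanning for simplifiable subexpressions (pre-order)...
  at root: (a*(6*(((1+b)+(y*5))+((1*1)*(7+z))))) (not simplifiable)
  at R: (6*(((1+b)+(y*5))+((1*1)*(7+z)))) (not simplifiable)
  at RR: (((1+b)+(y*5))+((1*1)*(7+z))) (not simplifiable)
  at RRL: ((1+b)+(y*5)) (not simplifiable)
  at RRLL: (1+b) (not simplifiable)
  at RRLR: (y*5) (not simplifiable)
  at RRR: ((1*1)*(7+z)) (not simplifiable)
  at RRRL: (1*1) (SIMPLIFIABLE)
  at RRRR: (7+z) (not simplifiable)
Found simplifiable subexpr at path RRRL: (1*1)
One SIMPLIFY step would give: (a*(6*(((1+b)+(y*5))+(1*(7+z)))))
-> NOT in normal form.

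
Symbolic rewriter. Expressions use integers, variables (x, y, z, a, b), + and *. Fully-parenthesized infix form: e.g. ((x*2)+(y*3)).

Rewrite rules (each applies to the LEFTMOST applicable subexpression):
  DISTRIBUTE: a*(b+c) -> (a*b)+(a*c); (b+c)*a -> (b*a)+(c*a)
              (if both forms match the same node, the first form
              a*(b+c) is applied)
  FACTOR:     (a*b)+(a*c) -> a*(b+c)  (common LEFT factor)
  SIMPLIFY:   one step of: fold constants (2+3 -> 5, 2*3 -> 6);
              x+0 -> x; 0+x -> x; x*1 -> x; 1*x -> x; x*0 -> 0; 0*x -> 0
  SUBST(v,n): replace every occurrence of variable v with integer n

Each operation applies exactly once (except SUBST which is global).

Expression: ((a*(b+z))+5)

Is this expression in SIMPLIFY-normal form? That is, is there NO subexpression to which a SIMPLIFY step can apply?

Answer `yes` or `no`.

Expression: ((a*(b+z))+5)
Scanning for simplifiable subexpressions (pre-order)...
  at root: ((a*(b+z))+5) (not simplifiable)
  at L: (a*(b+z)) (not simplifiable)
  at LR: (b+z) (not simplifiable)
Result: no simplifiable subexpression found -> normal form.

Answer: yes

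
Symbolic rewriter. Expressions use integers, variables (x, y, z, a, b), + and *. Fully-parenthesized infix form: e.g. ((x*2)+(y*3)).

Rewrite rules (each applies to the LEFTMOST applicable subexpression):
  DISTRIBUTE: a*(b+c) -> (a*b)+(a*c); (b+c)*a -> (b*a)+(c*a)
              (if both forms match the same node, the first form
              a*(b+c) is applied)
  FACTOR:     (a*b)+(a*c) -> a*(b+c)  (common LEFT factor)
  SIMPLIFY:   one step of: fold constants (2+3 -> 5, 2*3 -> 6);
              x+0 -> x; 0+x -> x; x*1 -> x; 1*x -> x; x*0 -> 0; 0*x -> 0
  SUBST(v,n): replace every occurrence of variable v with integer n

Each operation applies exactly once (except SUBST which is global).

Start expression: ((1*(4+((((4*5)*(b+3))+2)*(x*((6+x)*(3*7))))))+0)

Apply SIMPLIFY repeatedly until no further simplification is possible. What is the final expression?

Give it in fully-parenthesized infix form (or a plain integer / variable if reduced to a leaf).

Start: ((1*(4+((((4*5)*(b+3))+2)*(x*((6+x)*(3*7))))))+0)
Step 1: at root: ((1*(4+((((4*5)*(b+3))+2)*(x*((6+x)*(3*7))))))+0) -> (1*(4+((((4*5)*(b+3))+2)*(x*((6+x)*(3*7)))))); overall: ((1*(4+((((4*5)*(b+3))+2)*(x*((6+x)*(3*7))))))+0) -> (1*(4+((((4*5)*(b+3))+2)*(x*((6+x)*(3*7))))))
Step 2: at root: (1*(4+((((4*5)*(b+3))+2)*(x*((6+x)*(3*7)))))) -> (4+((((4*5)*(b+3))+2)*(x*((6+x)*(3*7))))); overall: (1*(4+((((4*5)*(b+3))+2)*(x*((6+x)*(3*7)))))) -> (4+((((4*5)*(b+3))+2)*(x*((6+x)*(3*7)))))
Step 3: at RLLL: (4*5) -> 20; overall: (4+((((4*5)*(b+3))+2)*(x*((6+x)*(3*7))))) -> (4+(((20*(b+3))+2)*(x*((6+x)*(3*7)))))
Step 4: at RRRR: (3*7) -> 21; overall: (4+(((20*(b+3))+2)*(x*((6+x)*(3*7))))) -> (4+(((20*(b+3))+2)*(x*((6+x)*21))))
Fixed point: (4+(((20*(b+3))+2)*(x*((6+x)*21))))

Answer: (4+(((20*(b+3))+2)*(x*((6+x)*21))))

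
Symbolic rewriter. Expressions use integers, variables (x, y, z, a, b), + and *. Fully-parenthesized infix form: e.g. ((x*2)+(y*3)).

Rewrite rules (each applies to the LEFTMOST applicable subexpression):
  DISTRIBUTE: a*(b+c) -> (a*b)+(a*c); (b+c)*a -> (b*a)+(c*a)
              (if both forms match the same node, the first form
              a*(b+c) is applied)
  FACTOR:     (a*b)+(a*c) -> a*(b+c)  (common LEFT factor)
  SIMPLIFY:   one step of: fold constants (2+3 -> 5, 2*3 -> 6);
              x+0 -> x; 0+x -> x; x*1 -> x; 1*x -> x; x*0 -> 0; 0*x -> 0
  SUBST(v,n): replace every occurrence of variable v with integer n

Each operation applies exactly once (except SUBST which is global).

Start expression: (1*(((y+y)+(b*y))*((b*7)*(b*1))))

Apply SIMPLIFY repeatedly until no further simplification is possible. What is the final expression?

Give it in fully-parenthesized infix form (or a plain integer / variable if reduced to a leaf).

Answer: (((y+y)+(b*y))*((b*7)*b))

Derivation:
Start: (1*(((y+y)+(b*y))*((b*7)*(b*1))))
Step 1: at root: (1*(((y+y)+(b*y))*((b*7)*(b*1)))) -> (((y+y)+(b*y))*((b*7)*(b*1))); overall: (1*(((y+y)+(b*y))*((b*7)*(b*1)))) -> (((y+y)+(b*y))*((b*7)*(b*1)))
Step 2: at RR: (b*1) -> b; overall: (((y+y)+(b*y))*((b*7)*(b*1))) -> (((y+y)+(b*y))*((b*7)*b))
Fixed point: (((y+y)+(b*y))*((b*7)*b))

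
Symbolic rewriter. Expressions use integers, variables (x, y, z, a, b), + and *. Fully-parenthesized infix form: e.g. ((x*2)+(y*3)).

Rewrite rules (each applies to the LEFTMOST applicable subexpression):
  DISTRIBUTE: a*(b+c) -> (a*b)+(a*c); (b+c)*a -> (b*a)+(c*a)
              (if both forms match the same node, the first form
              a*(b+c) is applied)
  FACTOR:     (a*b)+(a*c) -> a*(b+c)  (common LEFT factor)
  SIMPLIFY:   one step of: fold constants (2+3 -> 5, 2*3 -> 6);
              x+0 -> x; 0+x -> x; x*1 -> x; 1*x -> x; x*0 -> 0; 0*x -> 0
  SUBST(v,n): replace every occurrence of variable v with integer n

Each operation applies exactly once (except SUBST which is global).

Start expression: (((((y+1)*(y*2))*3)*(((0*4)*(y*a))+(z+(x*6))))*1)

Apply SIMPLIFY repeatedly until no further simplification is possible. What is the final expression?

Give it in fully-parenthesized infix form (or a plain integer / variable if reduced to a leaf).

Answer: ((((y+1)*(y*2))*3)*(z+(x*6)))

Derivation:
Start: (((((y+1)*(y*2))*3)*(((0*4)*(y*a))+(z+(x*6))))*1)
Step 1: at root: (((((y+1)*(y*2))*3)*(((0*4)*(y*a))+(z+(x*6))))*1) -> ((((y+1)*(y*2))*3)*(((0*4)*(y*a))+(z+(x*6)))); overall: (((((y+1)*(y*2))*3)*(((0*4)*(y*a))+(z+(x*6))))*1) -> ((((y+1)*(y*2))*3)*(((0*4)*(y*a))+(z+(x*6))))
Step 2: at RLL: (0*4) -> 0; overall: ((((y+1)*(y*2))*3)*(((0*4)*(y*a))+(z+(x*6)))) -> ((((y+1)*(y*2))*3)*((0*(y*a))+(z+(x*6))))
Step 3: at RL: (0*(y*a)) -> 0; overall: ((((y+1)*(y*2))*3)*((0*(y*a))+(z+(x*6)))) -> ((((y+1)*(y*2))*3)*(0+(z+(x*6))))
Step 4: at R: (0+(z+(x*6))) -> (z+(x*6)); overall: ((((y+1)*(y*2))*3)*(0+(z+(x*6)))) -> ((((y+1)*(y*2))*3)*(z+(x*6)))
Fixed point: ((((y+1)*(y*2))*3)*(z+(x*6)))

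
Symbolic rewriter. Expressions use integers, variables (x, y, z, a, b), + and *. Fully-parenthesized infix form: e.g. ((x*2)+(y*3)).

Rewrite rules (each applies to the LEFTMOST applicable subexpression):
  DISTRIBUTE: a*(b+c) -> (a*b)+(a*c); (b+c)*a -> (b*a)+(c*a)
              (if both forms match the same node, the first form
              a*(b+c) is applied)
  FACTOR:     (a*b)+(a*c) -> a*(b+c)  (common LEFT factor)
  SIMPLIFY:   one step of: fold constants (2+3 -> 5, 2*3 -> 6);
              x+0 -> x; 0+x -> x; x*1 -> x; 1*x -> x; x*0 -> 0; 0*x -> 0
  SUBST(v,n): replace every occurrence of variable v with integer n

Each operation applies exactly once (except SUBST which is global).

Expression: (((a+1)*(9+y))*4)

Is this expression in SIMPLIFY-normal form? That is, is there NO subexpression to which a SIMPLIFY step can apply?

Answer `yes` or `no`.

Expression: (((a+1)*(9+y))*4)
Scanning for simplifiable subexpressions (pre-order)...
  at root: (((a+1)*(9+y))*4) (not simplifiable)
  at L: ((a+1)*(9+y)) (not simplifiable)
  at LL: (a+1) (not simplifiable)
  at LR: (9+y) (not simplifiable)
Result: no simplifiable subexpression found -> normal form.

Answer: yes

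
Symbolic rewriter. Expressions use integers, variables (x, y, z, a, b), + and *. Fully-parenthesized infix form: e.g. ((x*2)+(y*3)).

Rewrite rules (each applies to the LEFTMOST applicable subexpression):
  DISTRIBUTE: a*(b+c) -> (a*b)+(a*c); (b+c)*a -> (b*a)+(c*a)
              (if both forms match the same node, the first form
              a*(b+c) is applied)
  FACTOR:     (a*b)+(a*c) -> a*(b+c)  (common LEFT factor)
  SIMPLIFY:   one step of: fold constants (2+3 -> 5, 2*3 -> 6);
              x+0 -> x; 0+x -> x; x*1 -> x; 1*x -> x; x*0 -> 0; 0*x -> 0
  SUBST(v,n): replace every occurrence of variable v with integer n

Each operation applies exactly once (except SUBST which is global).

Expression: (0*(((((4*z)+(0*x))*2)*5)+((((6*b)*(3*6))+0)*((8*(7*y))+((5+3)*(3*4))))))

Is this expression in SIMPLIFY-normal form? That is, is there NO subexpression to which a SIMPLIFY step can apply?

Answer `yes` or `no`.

Answer: no

Derivation:
Expression: (0*(((((4*z)+(0*x))*2)*5)+((((6*b)*(3*6))+0)*((8*(7*y))+((5+3)*(3*4))))))
Scanning for simplifiable subexpressions (pre-order)...
  at root: (0*(((((4*z)+(0*x))*2)*5)+((((6*b)*(3*6))+0)*((8*(7*y))+((5+3)*(3*4)))))) (SIMPLIFIABLE)
  at R: (((((4*z)+(0*x))*2)*5)+((((6*b)*(3*6))+0)*((8*(7*y))+((5+3)*(3*4))))) (not simplifiable)
  at RL: ((((4*z)+(0*x))*2)*5) (not simplifiable)
  at RLL: (((4*z)+(0*x))*2) (not simplifiable)
  at RLLL: ((4*z)+(0*x)) (not simplifiable)
  at RLLLL: (4*z) (not simplifiable)
  at RLLLR: (0*x) (SIMPLIFIABLE)
  at RR: ((((6*b)*(3*6))+0)*((8*(7*y))+((5+3)*(3*4)))) (not simplifiable)
  at RRL: (((6*b)*(3*6))+0) (SIMPLIFIABLE)
  at RRLL: ((6*b)*(3*6)) (not simplifiable)
  at RRLLL: (6*b) (not simplifiable)
  at RRLLR: (3*6) (SIMPLIFIABLE)
  at RRR: ((8*(7*y))+((5+3)*(3*4))) (not simplifiable)
  at RRRL: (8*(7*y)) (not simplifiable)
  at RRRLR: (7*y) (not simplifiable)
  at RRRR: ((5+3)*(3*4)) (not simplifiable)
  at RRRRL: (5+3) (SIMPLIFIABLE)
  at RRRRR: (3*4) (SIMPLIFIABLE)
Found simplifiable subexpr at path root: (0*(((((4*z)+(0*x))*2)*5)+((((6*b)*(3*6))+0)*((8*(7*y))+((5+3)*(3*4))))))
One SIMPLIFY step would give: 0
-> NOT in normal form.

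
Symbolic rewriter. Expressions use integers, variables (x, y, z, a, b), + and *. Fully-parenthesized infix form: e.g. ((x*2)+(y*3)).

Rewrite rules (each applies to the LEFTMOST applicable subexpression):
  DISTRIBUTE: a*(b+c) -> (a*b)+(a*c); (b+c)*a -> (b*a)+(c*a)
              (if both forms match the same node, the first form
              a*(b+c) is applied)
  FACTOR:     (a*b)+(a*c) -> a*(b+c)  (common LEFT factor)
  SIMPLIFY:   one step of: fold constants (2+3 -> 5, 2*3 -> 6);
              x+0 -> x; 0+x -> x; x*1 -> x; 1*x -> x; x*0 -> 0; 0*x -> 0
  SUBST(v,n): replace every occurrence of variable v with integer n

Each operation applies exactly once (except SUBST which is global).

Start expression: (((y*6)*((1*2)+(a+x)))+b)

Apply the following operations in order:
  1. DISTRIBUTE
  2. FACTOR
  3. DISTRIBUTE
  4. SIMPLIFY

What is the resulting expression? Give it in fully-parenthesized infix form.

Start: (((y*6)*((1*2)+(a+x)))+b)
Apply DISTRIBUTE at L (target: ((y*6)*((1*2)+(a+x)))): (((y*6)*((1*2)+(a+x)))+b) -> ((((y*6)*(1*2))+((y*6)*(a+x)))+b)
Apply FACTOR at L (target: (((y*6)*(1*2))+((y*6)*(a+x)))): ((((y*6)*(1*2))+((y*6)*(a+x)))+b) -> (((y*6)*((1*2)+(a+x)))+b)
Apply DISTRIBUTE at L (target: ((y*6)*((1*2)+(a+x)))): (((y*6)*((1*2)+(a+x)))+b) -> ((((y*6)*(1*2))+((y*6)*(a+x)))+b)
Apply SIMPLIFY at LLR (target: (1*2)): ((((y*6)*(1*2))+((y*6)*(a+x)))+b) -> ((((y*6)*2)+((y*6)*(a+x)))+b)

Answer: ((((y*6)*2)+((y*6)*(a+x)))+b)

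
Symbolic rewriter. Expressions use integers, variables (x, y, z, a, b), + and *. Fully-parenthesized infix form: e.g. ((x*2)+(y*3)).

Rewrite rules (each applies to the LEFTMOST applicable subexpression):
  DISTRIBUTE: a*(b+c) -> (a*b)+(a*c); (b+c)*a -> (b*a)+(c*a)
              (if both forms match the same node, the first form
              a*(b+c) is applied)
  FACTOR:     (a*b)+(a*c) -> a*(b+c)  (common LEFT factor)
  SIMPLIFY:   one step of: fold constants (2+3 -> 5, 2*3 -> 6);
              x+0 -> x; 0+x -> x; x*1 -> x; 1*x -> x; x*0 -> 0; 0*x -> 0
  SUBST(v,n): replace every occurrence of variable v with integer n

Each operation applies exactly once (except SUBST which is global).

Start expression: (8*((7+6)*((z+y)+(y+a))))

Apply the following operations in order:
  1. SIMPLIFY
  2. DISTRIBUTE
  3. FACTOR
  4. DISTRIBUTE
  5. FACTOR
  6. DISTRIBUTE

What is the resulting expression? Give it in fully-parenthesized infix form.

Answer: (8*((13*(z+y))+(13*(y+a))))

Derivation:
Start: (8*((7+6)*((z+y)+(y+a))))
Apply SIMPLIFY at RL (target: (7+6)): (8*((7+6)*((z+y)+(y+a)))) -> (8*(13*((z+y)+(y+a))))
Apply DISTRIBUTE at R (target: (13*((z+y)+(y+a)))): (8*(13*((z+y)+(y+a)))) -> (8*((13*(z+y))+(13*(y+a))))
Apply FACTOR at R (target: ((13*(z+y))+(13*(y+a)))): (8*((13*(z+y))+(13*(y+a)))) -> (8*(13*((z+y)+(y+a))))
Apply DISTRIBUTE at R (target: (13*((z+y)+(y+a)))): (8*(13*((z+y)+(y+a)))) -> (8*((13*(z+y))+(13*(y+a))))
Apply FACTOR at R (target: ((13*(z+y))+(13*(y+a)))): (8*((13*(z+y))+(13*(y+a)))) -> (8*(13*((z+y)+(y+a))))
Apply DISTRIBUTE at R (target: (13*((z+y)+(y+a)))): (8*(13*((z+y)+(y+a)))) -> (8*((13*(z+y))+(13*(y+a))))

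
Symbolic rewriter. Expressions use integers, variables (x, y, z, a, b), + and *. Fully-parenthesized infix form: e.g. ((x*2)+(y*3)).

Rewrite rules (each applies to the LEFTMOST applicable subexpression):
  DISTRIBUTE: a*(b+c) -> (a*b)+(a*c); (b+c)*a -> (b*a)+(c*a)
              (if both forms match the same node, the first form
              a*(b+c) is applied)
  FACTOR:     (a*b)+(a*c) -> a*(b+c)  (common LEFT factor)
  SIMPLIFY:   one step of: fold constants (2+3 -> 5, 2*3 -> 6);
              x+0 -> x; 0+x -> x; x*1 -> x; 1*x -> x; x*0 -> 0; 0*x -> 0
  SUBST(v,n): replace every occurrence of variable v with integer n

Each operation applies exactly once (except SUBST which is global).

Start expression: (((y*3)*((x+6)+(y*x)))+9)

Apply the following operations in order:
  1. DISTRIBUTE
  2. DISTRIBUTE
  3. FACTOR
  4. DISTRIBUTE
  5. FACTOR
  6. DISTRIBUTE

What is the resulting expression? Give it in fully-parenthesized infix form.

Start: (((y*3)*((x+6)+(y*x)))+9)
Apply DISTRIBUTE at L (target: ((y*3)*((x+6)+(y*x)))): (((y*3)*((x+6)+(y*x)))+9) -> ((((y*3)*(x+6))+((y*3)*(y*x)))+9)
Apply DISTRIBUTE at LL (target: ((y*3)*(x+6))): ((((y*3)*(x+6))+((y*3)*(y*x)))+9) -> (((((y*3)*x)+((y*3)*6))+((y*3)*(y*x)))+9)
Apply FACTOR at LL (target: (((y*3)*x)+((y*3)*6))): (((((y*3)*x)+((y*3)*6))+((y*3)*(y*x)))+9) -> ((((y*3)*(x+6))+((y*3)*(y*x)))+9)
Apply DISTRIBUTE at LL (target: ((y*3)*(x+6))): ((((y*3)*(x+6))+((y*3)*(y*x)))+9) -> (((((y*3)*x)+((y*3)*6))+((y*3)*(y*x)))+9)
Apply FACTOR at LL (target: (((y*3)*x)+((y*3)*6))): (((((y*3)*x)+((y*3)*6))+((y*3)*(y*x)))+9) -> ((((y*3)*(x+6))+((y*3)*(y*x)))+9)
Apply DISTRIBUTE at LL (target: ((y*3)*(x+6))): ((((y*3)*(x+6))+((y*3)*(y*x)))+9) -> (((((y*3)*x)+((y*3)*6))+((y*3)*(y*x)))+9)

Answer: (((((y*3)*x)+((y*3)*6))+((y*3)*(y*x)))+9)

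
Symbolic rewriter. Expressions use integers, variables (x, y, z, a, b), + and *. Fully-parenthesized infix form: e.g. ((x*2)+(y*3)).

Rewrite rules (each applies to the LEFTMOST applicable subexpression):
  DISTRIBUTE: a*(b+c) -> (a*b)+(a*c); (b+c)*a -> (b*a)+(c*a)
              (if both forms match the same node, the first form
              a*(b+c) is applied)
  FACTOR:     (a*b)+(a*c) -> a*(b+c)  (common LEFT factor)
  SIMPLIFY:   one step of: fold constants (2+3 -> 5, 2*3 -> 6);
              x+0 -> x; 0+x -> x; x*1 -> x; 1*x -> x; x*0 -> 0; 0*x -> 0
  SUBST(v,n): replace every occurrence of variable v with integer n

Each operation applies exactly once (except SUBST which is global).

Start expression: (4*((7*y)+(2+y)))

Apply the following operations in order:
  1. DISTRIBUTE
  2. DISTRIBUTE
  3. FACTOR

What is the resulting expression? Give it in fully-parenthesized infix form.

Answer: ((4*(7*y))+(4*(2+y)))

Derivation:
Start: (4*((7*y)+(2+y)))
Apply DISTRIBUTE at root (target: (4*((7*y)+(2+y)))): (4*((7*y)+(2+y))) -> ((4*(7*y))+(4*(2+y)))
Apply DISTRIBUTE at R (target: (4*(2+y))): ((4*(7*y))+(4*(2+y))) -> ((4*(7*y))+((4*2)+(4*y)))
Apply FACTOR at R (target: ((4*2)+(4*y))): ((4*(7*y))+((4*2)+(4*y))) -> ((4*(7*y))+(4*(2+y)))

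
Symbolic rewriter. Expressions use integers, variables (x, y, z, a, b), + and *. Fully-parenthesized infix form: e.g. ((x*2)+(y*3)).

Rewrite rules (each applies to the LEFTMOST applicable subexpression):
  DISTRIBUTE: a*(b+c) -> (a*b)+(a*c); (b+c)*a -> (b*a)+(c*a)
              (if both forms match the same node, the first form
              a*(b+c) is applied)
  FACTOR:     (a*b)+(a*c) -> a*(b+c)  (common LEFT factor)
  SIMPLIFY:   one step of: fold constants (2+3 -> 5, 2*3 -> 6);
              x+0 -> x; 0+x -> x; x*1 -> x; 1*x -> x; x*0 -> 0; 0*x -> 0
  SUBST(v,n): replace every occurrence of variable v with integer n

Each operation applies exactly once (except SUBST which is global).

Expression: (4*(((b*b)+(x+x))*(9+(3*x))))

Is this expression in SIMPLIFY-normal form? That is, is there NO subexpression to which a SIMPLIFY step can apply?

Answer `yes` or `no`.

Expression: (4*(((b*b)+(x+x))*(9+(3*x))))
Scanning for simplifiable subexpressions (pre-order)...
  at root: (4*(((b*b)+(x+x))*(9+(3*x)))) (not simplifiable)
  at R: (((b*b)+(x+x))*(9+(3*x))) (not simplifiable)
  at RL: ((b*b)+(x+x)) (not simplifiable)
  at RLL: (b*b) (not simplifiable)
  at RLR: (x+x) (not simplifiable)
  at RR: (9+(3*x)) (not simplifiable)
  at RRR: (3*x) (not simplifiable)
Result: no simplifiable subexpression found -> normal form.

Answer: yes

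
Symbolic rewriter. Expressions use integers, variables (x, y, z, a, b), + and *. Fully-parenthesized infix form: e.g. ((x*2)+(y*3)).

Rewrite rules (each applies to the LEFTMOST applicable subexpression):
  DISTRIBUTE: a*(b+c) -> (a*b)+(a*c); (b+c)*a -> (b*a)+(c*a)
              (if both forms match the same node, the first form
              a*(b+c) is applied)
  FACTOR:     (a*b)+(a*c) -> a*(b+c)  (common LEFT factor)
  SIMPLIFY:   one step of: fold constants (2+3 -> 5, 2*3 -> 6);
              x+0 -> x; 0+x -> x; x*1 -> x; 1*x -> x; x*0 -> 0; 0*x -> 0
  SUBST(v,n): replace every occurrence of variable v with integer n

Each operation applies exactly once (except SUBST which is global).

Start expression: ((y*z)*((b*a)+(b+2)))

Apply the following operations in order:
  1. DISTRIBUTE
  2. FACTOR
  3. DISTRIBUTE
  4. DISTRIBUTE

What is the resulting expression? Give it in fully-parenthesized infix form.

Start: ((y*z)*((b*a)+(b+2)))
Apply DISTRIBUTE at root (target: ((y*z)*((b*a)+(b+2)))): ((y*z)*((b*a)+(b+2))) -> (((y*z)*(b*a))+((y*z)*(b+2)))
Apply FACTOR at root (target: (((y*z)*(b*a))+((y*z)*(b+2)))): (((y*z)*(b*a))+((y*z)*(b+2))) -> ((y*z)*((b*a)+(b+2)))
Apply DISTRIBUTE at root (target: ((y*z)*((b*a)+(b+2)))): ((y*z)*((b*a)+(b+2))) -> (((y*z)*(b*a))+((y*z)*(b+2)))
Apply DISTRIBUTE at R (target: ((y*z)*(b+2))): (((y*z)*(b*a))+((y*z)*(b+2))) -> (((y*z)*(b*a))+(((y*z)*b)+((y*z)*2)))

Answer: (((y*z)*(b*a))+(((y*z)*b)+((y*z)*2)))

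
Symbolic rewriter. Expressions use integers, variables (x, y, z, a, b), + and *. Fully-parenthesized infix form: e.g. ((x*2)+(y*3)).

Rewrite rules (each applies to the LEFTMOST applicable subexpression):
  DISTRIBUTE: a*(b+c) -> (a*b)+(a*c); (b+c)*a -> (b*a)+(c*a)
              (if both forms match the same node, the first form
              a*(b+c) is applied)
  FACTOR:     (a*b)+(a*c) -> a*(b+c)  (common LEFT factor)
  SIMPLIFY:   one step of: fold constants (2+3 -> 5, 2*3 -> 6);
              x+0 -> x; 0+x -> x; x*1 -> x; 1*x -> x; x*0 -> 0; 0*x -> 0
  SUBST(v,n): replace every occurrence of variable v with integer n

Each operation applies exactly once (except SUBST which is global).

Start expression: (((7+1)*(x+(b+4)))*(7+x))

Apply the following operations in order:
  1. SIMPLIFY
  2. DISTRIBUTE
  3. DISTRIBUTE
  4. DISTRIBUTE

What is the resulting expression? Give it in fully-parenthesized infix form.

Start: (((7+1)*(x+(b+4)))*(7+x))
Apply SIMPLIFY at LL (target: (7+1)): (((7+1)*(x+(b+4)))*(7+x)) -> ((8*(x+(b+4)))*(7+x))
Apply DISTRIBUTE at root (target: ((8*(x+(b+4)))*(7+x))): ((8*(x+(b+4)))*(7+x)) -> (((8*(x+(b+4)))*7)+((8*(x+(b+4)))*x))
Apply DISTRIBUTE at LL (target: (8*(x+(b+4)))): (((8*(x+(b+4)))*7)+((8*(x+(b+4)))*x)) -> ((((8*x)+(8*(b+4)))*7)+((8*(x+(b+4)))*x))
Apply DISTRIBUTE at L (target: (((8*x)+(8*(b+4)))*7)): ((((8*x)+(8*(b+4)))*7)+((8*(x+(b+4)))*x)) -> ((((8*x)*7)+((8*(b+4))*7))+((8*(x+(b+4)))*x))

Answer: ((((8*x)*7)+((8*(b+4))*7))+((8*(x+(b+4)))*x))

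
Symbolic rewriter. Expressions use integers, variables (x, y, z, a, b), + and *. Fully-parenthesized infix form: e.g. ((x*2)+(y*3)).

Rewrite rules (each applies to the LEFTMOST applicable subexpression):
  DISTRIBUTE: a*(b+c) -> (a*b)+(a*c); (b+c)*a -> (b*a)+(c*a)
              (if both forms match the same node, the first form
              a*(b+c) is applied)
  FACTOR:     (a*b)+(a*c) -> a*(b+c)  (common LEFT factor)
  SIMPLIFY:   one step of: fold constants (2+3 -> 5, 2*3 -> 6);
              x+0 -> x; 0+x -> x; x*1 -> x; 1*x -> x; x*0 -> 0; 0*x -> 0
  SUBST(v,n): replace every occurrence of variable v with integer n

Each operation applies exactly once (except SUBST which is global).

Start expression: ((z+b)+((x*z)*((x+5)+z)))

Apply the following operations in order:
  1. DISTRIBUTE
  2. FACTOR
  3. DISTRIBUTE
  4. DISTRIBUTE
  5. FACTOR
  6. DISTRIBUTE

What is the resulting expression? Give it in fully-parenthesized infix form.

Answer: ((z+b)+((((x*z)*x)+((x*z)*5))+((x*z)*z)))

Derivation:
Start: ((z+b)+((x*z)*((x+5)+z)))
Apply DISTRIBUTE at R (target: ((x*z)*((x+5)+z))): ((z+b)+((x*z)*((x+5)+z))) -> ((z+b)+(((x*z)*(x+5))+((x*z)*z)))
Apply FACTOR at R (target: (((x*z)*(x+5))+((x*z)*z))): ((z+b)+(((x*z)*(x+5))+((x*z)*z))) -> ((z+b)+((x*z)*((x+5)+z)))
Apply DISTRIBUTE at R (target: ((x*z)*((x+5)+z))): ((z+b)+((x*z)*((x+5)+z))) -> ((z+b)+(((x*z)*(x+5))+((x*z)*z)))
Apply DISTRIBUTE at RL (target: ((x*z)*(x+5))): ((z+b)+(((x*z)*(x+5))+((x*z)*z))) -> ((z+b)+((((x*z)*x)+((x*z)*5))+((x*z)*z)))
Apply FACTOR at RL (target: (((x*z)*x)+((x*z)*5))): ((z+b)+((((x*z)*x)+((x*z)*5))+((x*z)*z))) -> ((z+b)+(((x*z)*(x+5))+((x*z)*z)))
Apply DISTRIBUTE at RL (target: ((x*z)*(x+5))): ((z+b)+(((x*z)*(x+5))+((x*z)*z))) -> ((z+b)+((((x*z)*x)+((x*z)*5))+((x*z)*z)))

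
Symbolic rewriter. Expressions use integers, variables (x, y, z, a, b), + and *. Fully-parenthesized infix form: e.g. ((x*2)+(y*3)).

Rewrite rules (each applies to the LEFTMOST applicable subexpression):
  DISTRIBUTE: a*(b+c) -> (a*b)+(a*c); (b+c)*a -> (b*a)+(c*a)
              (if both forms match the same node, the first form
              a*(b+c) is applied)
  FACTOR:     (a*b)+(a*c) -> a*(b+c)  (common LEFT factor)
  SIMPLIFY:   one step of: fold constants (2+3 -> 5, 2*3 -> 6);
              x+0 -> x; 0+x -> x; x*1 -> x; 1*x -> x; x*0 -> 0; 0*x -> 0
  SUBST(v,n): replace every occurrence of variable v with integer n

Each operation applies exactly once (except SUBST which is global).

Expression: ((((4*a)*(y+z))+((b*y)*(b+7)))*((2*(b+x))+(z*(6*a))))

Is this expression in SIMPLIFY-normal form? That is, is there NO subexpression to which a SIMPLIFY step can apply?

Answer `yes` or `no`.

Expression: ((((4*a)*(y+z))+((b*y)*(b+7)))*((2*(b+x))+(z*(6*a))))
Scanning for simplifiable subexpressions (pre-order)...
  at root: ((((4*a)*(y+z))+((b*y)*(b+7)))*((2*(b+x))+(z*(6*a)))) (not simplifiable)
  at L: (((4*a)*(y+z))+((b*y)*(b+7))) (not simplifiable)
  at LL: ((4*a)*(y+z)) (not simplifiable)
  at LLL: (4*a) (not simplifiable)
  at LLR: (y+z) (not simplifiable)
  at LR: ((b*y)*(b+7)) (not simplifiable)
  at LRL: (b*y) (not simplifiable)
  at LRR: (b+7) (not simplifiable)
  at R: ((2*(b+x))+(z*(6*a))) (not simplifiable)
  at RL: (2*(b+x)) (not simplifiable)
  at RLR: (b+x) (not simplifiable)
  at RR: (z*(6*a)) (not simplifiable)
  at RRR: (6*a) (not simplifiable)
Result: no simplifiable subexpression found -> normal form.

Answer: yes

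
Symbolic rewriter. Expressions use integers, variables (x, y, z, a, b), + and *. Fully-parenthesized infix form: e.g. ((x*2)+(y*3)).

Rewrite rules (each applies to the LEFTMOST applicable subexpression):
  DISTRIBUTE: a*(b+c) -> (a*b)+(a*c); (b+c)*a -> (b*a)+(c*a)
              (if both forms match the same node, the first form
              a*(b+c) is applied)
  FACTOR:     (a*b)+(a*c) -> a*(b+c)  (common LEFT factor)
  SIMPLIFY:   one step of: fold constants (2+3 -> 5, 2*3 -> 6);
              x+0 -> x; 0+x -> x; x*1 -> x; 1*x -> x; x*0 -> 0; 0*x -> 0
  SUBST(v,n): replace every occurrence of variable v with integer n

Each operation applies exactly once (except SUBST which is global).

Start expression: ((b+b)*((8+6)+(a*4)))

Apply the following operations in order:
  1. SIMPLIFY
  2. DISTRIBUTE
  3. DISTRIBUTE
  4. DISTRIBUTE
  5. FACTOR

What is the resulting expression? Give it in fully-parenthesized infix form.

Answer: ((b*(14+14))+((b*(a*4))+(b*(a*4))))

Derivation:
Start: ((b+b)*((8+6)+(a*4)))
Apply SIMPLIFY at RL (target: (8+6)): ((b+b)*((8+6)+(a*4))) -> ((b+b)*(14+(a*4)))
Apply DISTRIBUTE at root (target: ((b+b)*(14+(a*4)))): ((b+b)*(14+(a*4))) -> (((b+b)*14)+((b+b)*(a*4)))
Apply DISTRIBUTE at L (target: ((b+b)*14)): (((b+b)*14)+((b+b)*(a*4))) -> (((b*14)+(b*14))+((b+b)*(a*4)))
Apply DISTRIBUTE at R (target: ((b+b)*(a*4))): (((b*14)+(b*14))+((b+b)*(a*4))) -> (((b*14)+(b*14))+((b*(a*4))+(b*(a*4))))
Apply FACTOR at L (target: ((b*14)+(b*14))): (((b*14)+(b*14))+((b*(a*4))+(b*(a*4)))) -> ((b*(14+14))+((b*(a*4))+(b*(a*4))))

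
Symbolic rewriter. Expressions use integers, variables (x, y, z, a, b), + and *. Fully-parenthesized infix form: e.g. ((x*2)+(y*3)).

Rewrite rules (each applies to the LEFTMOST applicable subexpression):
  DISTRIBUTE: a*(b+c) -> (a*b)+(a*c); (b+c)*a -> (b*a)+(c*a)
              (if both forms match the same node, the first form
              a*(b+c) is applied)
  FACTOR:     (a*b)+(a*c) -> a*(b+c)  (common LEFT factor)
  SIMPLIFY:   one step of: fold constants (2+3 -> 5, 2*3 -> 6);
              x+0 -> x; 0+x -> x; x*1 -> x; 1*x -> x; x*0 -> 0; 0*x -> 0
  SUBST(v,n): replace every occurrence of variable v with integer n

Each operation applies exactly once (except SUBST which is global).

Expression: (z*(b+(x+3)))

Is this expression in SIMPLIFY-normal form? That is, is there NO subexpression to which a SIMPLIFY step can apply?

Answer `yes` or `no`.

Expression: (z*(b+(x+3)))
Scanning for simplifiable subexpressions (pre-order)...
  at root: (z*(b+(x+3))) (not simplifiable)
  at R: (b+(x+3)) (not simplifiable)
  at RR: (x+3) (not simplifiable)
Result: no simplifiable subexpression found -> normal form.

Answer: yes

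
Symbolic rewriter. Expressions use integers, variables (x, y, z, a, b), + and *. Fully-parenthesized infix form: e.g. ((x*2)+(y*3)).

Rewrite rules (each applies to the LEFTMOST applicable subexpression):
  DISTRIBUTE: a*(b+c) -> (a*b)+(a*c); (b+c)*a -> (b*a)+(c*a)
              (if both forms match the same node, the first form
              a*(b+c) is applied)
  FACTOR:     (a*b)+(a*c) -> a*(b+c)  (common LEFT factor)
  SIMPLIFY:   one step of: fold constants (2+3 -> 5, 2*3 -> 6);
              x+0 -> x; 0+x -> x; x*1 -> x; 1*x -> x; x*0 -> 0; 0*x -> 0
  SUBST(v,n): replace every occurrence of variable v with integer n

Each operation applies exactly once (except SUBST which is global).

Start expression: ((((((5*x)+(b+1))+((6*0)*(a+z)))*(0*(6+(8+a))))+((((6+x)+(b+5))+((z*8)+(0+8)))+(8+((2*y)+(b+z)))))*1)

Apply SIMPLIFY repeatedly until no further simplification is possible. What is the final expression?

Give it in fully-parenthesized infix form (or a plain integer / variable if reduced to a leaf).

Start: ((((((5*x)+(b+1))+((6*0)*(a+z)))*(0*(6+(8+a))))+((((6+x)+(b+5))+((z*8)+(0+8)))+(8+((2*y)+(b+z)))))*1)
Step 1: at root: ((((((5*x)+(b+1))+((6*0)*(a+z)))*(0*(6+(8+a))))+((((6+x)+(b+5))+((z*8)+(0+8)))+(8+((2*y)+(b+z)))))*1) -> (((((5*x)+(b+1))+((6*0)*(a+z)))*(0*(6+(8+a))))+((((6+x)+(b+5))+((z*8)+(0+8)))+(8+((2*y)+(b+z))))); overall: ((((((5*x)+(b+1))+((6*0)*(a+z)))*(0*(6+(8+a))))+((((6+x)+(b+5))+((z*8)+(0+8)))+(8+((2*y)+(b+z)))))*1) -> (((((5*x)+(b+1))+((6*0)*(a+z)))*(0*(6+(8+a))))+((((6+x)+(b+5))+((z*8)+(0+8)))+(8+((2*y)+(b+z)))))
Step 2: at LLRL: (6*0) -> 0; overall: (((((5*x)+(b+1))+((6*0)*(a+z)))*(0*(6+(8+a))))+((((6+x)+(b+5))+((z*8)+(0+8)))+(8+((2*y)+(b+z))))) -> (((((5*x)+(b+1))+(0*(a+z)))*(0*(6+(8+a))))+((((6+x)+(b+5))+((z*8)+(0+8)))+(8+((2*y)+(b+z)))))
Step 3: at LLR: (0*(a+z)) -> 0; overall: (((((5*x)+(b+1))+(0*(a+z)))*(0*(6+(8+a))))+((((6+x)+(b+5))+((z*8)+(0+8)))+(8+((2*y)+(b+z))))) -> (((((5*x)+(b+1))+0)*(0*(6+(8+a))))+((((6+x)+(b+5))+((z*8)+(0+8)))+(8+((2*y)+(b+z)))))
Step 4: at LL: (((5*x)+(b+1))+0) -> ((5*x)+(b+1)); overall: (((((5*x)+(b+1))+0)*(0*(6+(8+a))))+((((6+x)+(b+5))+((z*8)+(0+8)))+(8+((2*y)+(b+z))))) -> ((((5*x)+(b+1))*(0*(6+(8+a))))+((((6+x)+(b+5))+((z*8)+(0+8)))+(8+((2*y)+(b+z)))))
Step 5: at LR: (0*(6+(8+a))) -> 0; overall: ((((5*x)+(b+1))*(0*(6+(8+a))))+((((6+x)+(b+5))+((z*8)+(0+8)))+(8+((2*y)+(b+z))))) -> ((((5*x)+(b+1))*0)+((((6+x)+(b+5))+((z*8)+(0+8)))+(8+((2*y)+(b+z)))))
Step 6: at L: (((5*x)+(b+1))*0) -> 0; overall: ((((5*x)+(b+1))*0)+((((6+x)+(b+5))+((z*8)+(0+8)))+(8+((2*y)+(b+z))))) -> (0+((((6+x)+(b+5))+((z*8)+(0+8)))+(8+((2*y)+(b+z)))))
Step 7: at root: (0+((((6+x)+(b+5))+((z*8)+(0+8)))+(8+((2*y)+(b+z))))) -> ((((6+x)+(b+5))+((z*8)+(0+8)))+(8+((2*y)+(b+z)))); overall: (0+((((6+x)+(b+5))+((z*8)+(0+8)))+(8+((2*y)+(b+z))))) -> ((((6+x)+(b+5))+((z*8)+(0+8)))+(8+((2*y)+(b+z))))
Step 8: at LRR: (0+8) -> 8; overall: ((((6+x)+(b+5))+((z*8)+(0+8)))+(8+((2*y)+(b+z)))) -> ((((6+x)+(b+5))+((z*8)+8))+(8+((2*y)+(b+z))))
Fixed point: ((((6+x)+(b+5))+((z*8)+8))+(8+((2*y)+(b+z))))

Answer: ((((6+x)+(b+5))+((z*8)+8))+(8+((2*y)+(b+z))))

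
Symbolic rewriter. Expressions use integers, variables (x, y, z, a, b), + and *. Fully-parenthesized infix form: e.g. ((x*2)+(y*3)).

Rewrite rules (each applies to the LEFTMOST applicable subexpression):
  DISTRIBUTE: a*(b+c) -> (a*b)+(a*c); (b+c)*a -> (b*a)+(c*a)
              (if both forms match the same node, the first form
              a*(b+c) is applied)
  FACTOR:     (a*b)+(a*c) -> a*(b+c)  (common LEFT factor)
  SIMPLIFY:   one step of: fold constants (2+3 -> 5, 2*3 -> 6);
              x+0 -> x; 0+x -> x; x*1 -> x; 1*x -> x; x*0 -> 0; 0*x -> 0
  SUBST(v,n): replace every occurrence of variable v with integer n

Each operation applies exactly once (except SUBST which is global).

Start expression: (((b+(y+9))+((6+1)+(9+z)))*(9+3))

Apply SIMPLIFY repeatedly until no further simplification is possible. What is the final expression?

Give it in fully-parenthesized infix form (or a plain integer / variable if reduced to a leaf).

Start: (((b+(y+9))+((6+1)+(9+z)))*(9+3))
Step 1: at LRL: (6+1) -> 7; overall: (((b+(y+9))+((6+1)+(9+z)))*(9+3)) -> (((b+(y+9))+(7+(9+z)))*(9+3))
Step 2: at R: (9+3) -> 12; overall: (((b+(y+9))+(7+(9+z)))*(9+3)) -> (((b+(y+9))+(7+(9+z)))*12)
Fixed point: (((b+(y+9))+(7+(9+z)))*12)

Answer: (((b+(y+9))+(7+(9+z)))*12)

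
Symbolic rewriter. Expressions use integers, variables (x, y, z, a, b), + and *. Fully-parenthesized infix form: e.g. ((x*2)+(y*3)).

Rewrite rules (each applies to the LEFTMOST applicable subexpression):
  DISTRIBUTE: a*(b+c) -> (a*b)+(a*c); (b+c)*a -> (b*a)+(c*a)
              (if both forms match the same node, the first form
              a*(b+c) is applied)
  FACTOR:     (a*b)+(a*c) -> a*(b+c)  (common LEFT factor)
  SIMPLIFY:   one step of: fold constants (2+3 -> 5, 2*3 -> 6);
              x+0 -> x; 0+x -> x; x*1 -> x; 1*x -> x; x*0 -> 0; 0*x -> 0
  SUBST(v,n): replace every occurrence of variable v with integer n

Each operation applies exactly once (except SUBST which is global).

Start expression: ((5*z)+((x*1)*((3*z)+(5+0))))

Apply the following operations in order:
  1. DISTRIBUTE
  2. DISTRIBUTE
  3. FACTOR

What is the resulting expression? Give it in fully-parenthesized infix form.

Start: ((5*z)+((x*1)*((3*z)+(5+0))))
Apply DISTRIBUTE at R (target: ((x*1)*((3*z)+(5+0)))): ((5*z)+((x*1)*((3*z)+(5+0)))) -> ((5*z)+(((x*1)*(3*z))+((x*1)*(5+0))))
Apply DISTRIBUTE at RR (target: ((x*1)*(5+0))): ((5*z)+(((x*1)*(3*z))+((x*1)*(5+0)))) -> ((5*z)+(((x*1)*(3*z))+(((x*1)*5)+((x*1)*0))))
Apply FACTOR at RR (target: (((x*1)*5)+((x*1)*0))): ((5*z)+(((x*1)*(3*z))+(((x*1)*5)+((x*1)*0)))) -> ((5*z)+(((x*1)*(3*z))+((x*1)*(5+0))))

Answer: ((5*z)+(((x*1)*(3*z))+((x*1)*(5+0))))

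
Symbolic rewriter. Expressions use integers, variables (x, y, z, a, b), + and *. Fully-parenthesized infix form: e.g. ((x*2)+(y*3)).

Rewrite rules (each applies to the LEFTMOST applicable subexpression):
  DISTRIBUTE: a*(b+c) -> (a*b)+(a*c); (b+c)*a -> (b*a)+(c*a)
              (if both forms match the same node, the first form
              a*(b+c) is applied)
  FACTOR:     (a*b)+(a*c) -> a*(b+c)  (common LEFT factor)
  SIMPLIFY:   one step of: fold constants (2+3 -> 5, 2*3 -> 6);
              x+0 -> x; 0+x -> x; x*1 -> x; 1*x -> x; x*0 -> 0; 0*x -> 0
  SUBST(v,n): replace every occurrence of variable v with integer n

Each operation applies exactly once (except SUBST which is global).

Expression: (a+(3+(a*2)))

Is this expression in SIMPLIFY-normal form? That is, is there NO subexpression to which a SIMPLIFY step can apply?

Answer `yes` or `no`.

Answer: yes

Derivation:
Expression: (a+(3+(a*2)))
Scanning for simplifiable subexpressions (pre-order)...
  at root: (a+(3+(a*2))) (not simplifiable)
  at R: (3+(a*2)) (not simplifiable)
  at RR: (a*2) (not simplifiable)
Result: no simplifiable subexpression found -> normal form.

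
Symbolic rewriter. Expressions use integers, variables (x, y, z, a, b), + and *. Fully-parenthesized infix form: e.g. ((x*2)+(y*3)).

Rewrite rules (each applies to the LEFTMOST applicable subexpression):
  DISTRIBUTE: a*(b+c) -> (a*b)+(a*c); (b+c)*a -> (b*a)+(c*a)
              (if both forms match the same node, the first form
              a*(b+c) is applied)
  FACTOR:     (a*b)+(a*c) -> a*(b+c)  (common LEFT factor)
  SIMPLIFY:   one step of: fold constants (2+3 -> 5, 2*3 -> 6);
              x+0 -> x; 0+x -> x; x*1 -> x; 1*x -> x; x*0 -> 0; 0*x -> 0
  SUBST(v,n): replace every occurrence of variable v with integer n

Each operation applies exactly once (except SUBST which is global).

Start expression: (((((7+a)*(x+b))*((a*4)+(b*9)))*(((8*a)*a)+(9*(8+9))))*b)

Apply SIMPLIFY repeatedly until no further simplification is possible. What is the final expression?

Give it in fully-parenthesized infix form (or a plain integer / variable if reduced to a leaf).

Answer: (((((7+a)*(x+b))*((a*4)+(b*9)))*(((8*a)*a)+153))*b)

Derivation:
Start: (((((7+a)*(x+b))*((a*4)+(b*9)))*(((8*a)*a)+(9*(8+9))))*b)
Step 1: at LRRR: (8+9) -> 17; overall: (((((7+a)*(x+b))*((a*4)+(b*9)))*(((8*a)*a)+(9*(8+9))))*b) -> (((((7+a)*(x+b))*((a*4)+(b*9)))*(((8*a)*a)+(9*17)))*b)
Step 2: at LRR: (9*17) -> 153; overall: (((((7+a)*(x+b))*((a*4)+(b*9)))*(((8*a)*a)+(9*17)))*b) -> (((((7+a)*(x+b))*((a*4)+(b*9)))*(((8*a)*a)+153))*b)
Fixed point: (((((7+a)*(x+b))*((a*4)+(b*9)))*(((8*a)*a)+153))*b)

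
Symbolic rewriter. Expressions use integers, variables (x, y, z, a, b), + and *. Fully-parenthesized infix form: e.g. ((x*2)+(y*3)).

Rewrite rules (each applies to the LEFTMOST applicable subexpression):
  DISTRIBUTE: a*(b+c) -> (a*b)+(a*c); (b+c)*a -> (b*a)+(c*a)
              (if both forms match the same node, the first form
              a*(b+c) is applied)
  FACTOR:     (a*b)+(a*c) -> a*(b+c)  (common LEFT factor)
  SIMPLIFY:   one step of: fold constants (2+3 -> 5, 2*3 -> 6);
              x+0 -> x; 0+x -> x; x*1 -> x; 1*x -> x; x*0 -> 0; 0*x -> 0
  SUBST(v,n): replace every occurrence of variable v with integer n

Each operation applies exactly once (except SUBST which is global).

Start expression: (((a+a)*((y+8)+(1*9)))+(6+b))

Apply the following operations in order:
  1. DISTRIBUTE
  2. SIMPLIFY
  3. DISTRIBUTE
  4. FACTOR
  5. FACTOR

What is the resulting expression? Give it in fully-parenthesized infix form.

Answer: (((a+a)*((y+8)+9))+(6+b))

Derivation:
Start: (((a+a)*((y+8)+(1*9)))+(6+b))
Apply DISTRIBUTE at L (target: ((a+a)*((y+8)+(1*9)))): (((a+a)*((y+8)+(1*9)))+(6+b)) -> ((((a+a)*(y+8))+((a+a)*(1*9)))+(6+b))
Apply SIMPLIFY at LRR (target: (1*9)): ((((a+a)*(y+8))+((a+a)*(1*9)))+(6+b)) -> ((((a+a)*(y+8))+((a+a)*9))+(6+b))
Apply DISTRIBUTE at LL (target: ((a+a)*(y+8))): ((((a+a)*(y+8))+((a+a)*9))+(6+b)) -> (((((a+a)*y)+((a+a)*8))+((a+a)*9))+(6+b))
Apply FACTOR at LL (target: (((a+a)*y)+((a+a)*8))): (((((a+a)*y)+((a+a)*8))+((a+a)*9))+(6+b)) -> ((((a+a)*(y+8))+((a+a)*9))+(6+b))
Apply FACTOR at L (target: (((a+a)*(y+8))+((a+a)*9))): ((((a+a)*(y+8))+((a+a)*9))+(6+b)) -> (((a+a)*((y+8)+9))+(6+b))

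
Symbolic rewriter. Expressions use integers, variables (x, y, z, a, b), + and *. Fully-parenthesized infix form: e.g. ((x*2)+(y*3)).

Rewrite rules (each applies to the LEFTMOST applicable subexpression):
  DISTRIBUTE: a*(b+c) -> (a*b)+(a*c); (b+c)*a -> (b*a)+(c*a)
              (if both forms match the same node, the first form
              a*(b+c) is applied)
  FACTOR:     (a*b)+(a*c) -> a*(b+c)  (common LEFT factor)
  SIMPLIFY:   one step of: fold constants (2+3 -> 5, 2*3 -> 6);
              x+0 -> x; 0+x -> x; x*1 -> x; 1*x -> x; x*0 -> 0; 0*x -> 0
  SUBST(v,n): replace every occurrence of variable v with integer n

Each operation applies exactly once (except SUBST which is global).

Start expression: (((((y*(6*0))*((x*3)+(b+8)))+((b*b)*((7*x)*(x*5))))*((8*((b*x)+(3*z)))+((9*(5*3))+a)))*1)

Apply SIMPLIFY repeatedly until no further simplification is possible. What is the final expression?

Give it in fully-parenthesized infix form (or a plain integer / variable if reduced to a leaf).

Answer: (((b*b)*((7*x)*(x*5)))*((8*((b*x)+(3*z)))+(135+a)))

Derivation:
Start: (((((y*(6*0))*((x*3)+(b+8)))+((b*b)*((7*x)*(x*5))))*((8*((b*x)+(3*z)))+((9*(5*3))+a)))*1)
Step 1: at root: (((((y*(6*0))*((x*3)+(b+8)))+((b*b)*((7*x)*(x*5))))*((8*((b*x)+(3*z)))+((9*(5*3))+a)))*1) -> ((((y*(6*0))*((x*3)+(b+8)))+((b*b)*((7*x)*(x*5))))*((8*((b*x)+(3*z)))+((9*(5*3))+a))); overall: (((((y*(6*0))*((x*3)+(b+8)))+((b*b)*((7*x)*(x*5))))*((8*((b*x)+(3*z)))+((9*(5*3))+a)))*1) -> ((((y*(6*0))*((x*3)+(b+8)))+((b*b)*((7*x)*(x*5))))*((8*((b*x)+(3*z)))+((9*(5*3))+a)))
Step 2: at LLLR: (6*0) -> 0; overall: ((((y*(6*0))*((x*3)+(b+8)))+((b*b)*((7*x)*(x*5))))*((8*((b*x)+(3*z)))+((9*(5*3))+a))) -> ((((y*0)*((x*3)+(b+8)))+((b*b)*((7*x)*(x*5))))*((8*((b*x)+(3*z)))+((9*(5*3))+a)))
Step 3: at LLL: (y*0) -> 0; overall: ((((y*0)*((x*3)+(b+8)))+((b*b)*((7*x)*(x*5))))*((8*((b*x)+(3*z)))+((9*(5*3))+a))) -> (((0*((x*3)+(b+8)))+((b*b)*((7*x)*(x*5))))*((8*((b*x)+(3*z)))+((9*(5*3))+a)))
Step 4: at LL: (0*((x*3)+(b+8))) -> 0; overall: (((0*((x*3)+(b+8)))+((b*b)*((7*x)*(x*5))))*((8*((b*x)+(3*z)))+((9*(5*3))+a))) -> ((0+((b*b)*((7*x)*(x*5))))*((8*((b*x)+(3*z)))+((9*(5*3))+a)))
Step 5: at L: (0+((b*b)*((7*x)*(x*5)))) -> ((b*b)*((7*x)*(x*5))); overall: ((0+((b*b)*((7*x)*(x*5))))*((8*((b*x)+(3*z)))+((9*(5*3))+a))) -> (((b*b)*((7*x)*(x*5)))*((8*((b*x)+(3*z)))+((9*(5*3))+a)))
Step 6: at RRLR: (5*3) -> 15; overall: (((b*b)*((7*x)*(x*5)))*((8*((b*x)+(3*z)))+((9*(5*3))+a))) -> (((b*b)*((7*x)*(x*5)))*((8*((b*x)+(3*z)))+((9*15)+a)))
Step 7: at RRL: (9*15) -> 135; overall: (((b*b)*((7*x)*(x*5)))*((8*((b*x)+(3*z)))+((9*15)+a))) -> (((b*b)*((7*x)*(x*5)))*((8*((b*x)+(3*z)))+(135+a)))
Fixed point: (((b*b)*((7*x)*(x*5)))*((8*((b*x)+(3*z)))+(135+a)))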